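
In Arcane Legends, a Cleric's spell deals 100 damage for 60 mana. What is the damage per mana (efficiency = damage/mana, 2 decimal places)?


Efficiency = damage / mana
= 100 / 60
= 1.67

1.67 dmg/mana


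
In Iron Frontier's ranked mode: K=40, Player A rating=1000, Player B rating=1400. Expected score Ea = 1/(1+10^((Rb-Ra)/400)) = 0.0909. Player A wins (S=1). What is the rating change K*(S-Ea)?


Elo update: delta = K * (S - Ea), where S = 1 (wins)
S - Ea = 1 - 0.0909 = 0.9091
Rating change = 40 * 0.9091
= 36.36

36.36 rating points


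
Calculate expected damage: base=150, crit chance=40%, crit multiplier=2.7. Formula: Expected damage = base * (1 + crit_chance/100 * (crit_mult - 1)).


E[dmg] = base * (1 + crit_chance * (crit_mult - 1))
cc as decimal = 40/100 = 0.4
cm - 1 = 2.7 - 1 = 1.7
Bonus factor = 0.4 * 1.7 = 0.68
Total multiplier = 1 + 0.68 = 1.68
Expected damage = 150 * 1.68 = 252.00

252.00 damage


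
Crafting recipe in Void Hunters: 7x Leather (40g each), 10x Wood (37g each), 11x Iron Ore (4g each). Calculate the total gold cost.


Cost breakdown:
  Leather: 7 * 40 = 280
  Wood: 10 * 37 = 370
  Iron Ore: 11 * 4 = 44
Total = 280 + 370 + 44 = 694

694 gold


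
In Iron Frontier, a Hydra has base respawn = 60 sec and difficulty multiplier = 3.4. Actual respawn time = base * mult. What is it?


Respawn time = base * multiplier
= 60 * 3.4
= 204.0 seconds

204.0 seconds


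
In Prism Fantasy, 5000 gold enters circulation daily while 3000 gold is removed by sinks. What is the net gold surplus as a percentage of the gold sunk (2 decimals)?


Net gold = 5000 - 3000 = 2000
Inflation rate = net / sunk * 100 = 2000 / 3000 * 100
= 0.666667 * 100
= 66.67%

66.67%


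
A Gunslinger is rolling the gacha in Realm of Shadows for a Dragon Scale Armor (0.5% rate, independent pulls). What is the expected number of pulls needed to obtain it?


Expected pulls for a geometric distribution = 1/p = 100 / rate%
= 100 / 0.5
= 200.0

200.0 pulls


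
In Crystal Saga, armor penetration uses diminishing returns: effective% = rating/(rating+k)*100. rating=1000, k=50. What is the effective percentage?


effective% = rating / (rating + k) * 100
= 1000 / (1000 + 50) * 100
= 1000 / 1050 * 100
= 0.952381 * 100
= 95.24%

95.24%


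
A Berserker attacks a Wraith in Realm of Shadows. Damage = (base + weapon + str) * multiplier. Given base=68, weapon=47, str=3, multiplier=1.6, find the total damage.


Sum base + weapon + str = 68 + 47 + 3 = 118
Multiply by 1.6:
118 * 1.6 = 188.8

188.8 damage


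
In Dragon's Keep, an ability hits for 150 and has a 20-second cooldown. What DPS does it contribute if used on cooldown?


DPS = damage / cooldown
= 150 / 20
= 7.50

7.50 DPS


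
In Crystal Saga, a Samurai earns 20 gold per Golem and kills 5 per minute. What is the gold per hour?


Gold per minute = 20 * 5 = 100
Gold per hour = 100 * 60 = 6000

6000 gold/hour


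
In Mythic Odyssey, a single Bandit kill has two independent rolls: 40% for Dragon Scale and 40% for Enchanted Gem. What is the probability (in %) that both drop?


For independent events, P(both) = P(A) * P(B)
= 40% * 40%
= 1600 / 100 %
= 16.0%

16.0%


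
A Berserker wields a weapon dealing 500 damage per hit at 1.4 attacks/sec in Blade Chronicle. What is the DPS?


DPS = damage * attack_speed
= 500 * 1.4
= 700.0

700.0 DPS


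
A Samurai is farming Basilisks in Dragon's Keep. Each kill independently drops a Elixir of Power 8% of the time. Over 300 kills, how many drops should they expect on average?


Expected drops = kills * (drop_rate / 100)
= 300 * (8 / 100)
= 300 * 0.08
= 24.0

24.0 drops


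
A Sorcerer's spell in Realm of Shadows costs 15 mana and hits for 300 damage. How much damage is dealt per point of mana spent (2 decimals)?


Efficiency = damage / mana
= 300 / 15
= 20.00

20.00 dmg/mana


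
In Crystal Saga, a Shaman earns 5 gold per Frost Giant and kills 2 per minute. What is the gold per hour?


Gold per minute = 5 * 2 = 10
Gold per hour = 10 * 60 = 600

600 gold/hour


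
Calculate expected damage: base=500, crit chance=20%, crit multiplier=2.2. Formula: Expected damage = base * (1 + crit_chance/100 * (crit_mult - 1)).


E[dmg] = base * (1 + crit_chance * (crit_mult - 1))
cc as decimal = 20/100 = 0.2
cm - 1 = 2.2 - 1 = 1.2
Bonus factor = 0.2 * 1.2 = 0.24
Total multiplier = 1 + 0.24 = 1.24
Expected damage = 500 * 1.24 = 620.00

620.00 damage


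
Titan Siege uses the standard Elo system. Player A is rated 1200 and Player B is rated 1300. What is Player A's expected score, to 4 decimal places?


Elo expected score: Ea = 1/(1 + 10^((Rb-Ra)/400))
Rb - Ra = 1300 - 1200 = 100
(Rb-Ra)/400 = 100/400 = 0.25
10^0.25 = 1.778279
Ea = 1/(1 + 1.778279) = 1/2.778279 = 0.3599

0.3599


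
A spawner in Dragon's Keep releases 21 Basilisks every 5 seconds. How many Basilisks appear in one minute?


Spawns per minute = count * (60 / interval)
= 21 * (60 / 5)
= 21 * 12.0
= 252.0

252.0 per minute


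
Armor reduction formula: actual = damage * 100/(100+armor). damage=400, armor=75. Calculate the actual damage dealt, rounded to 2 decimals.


actual = 400 * 100 / (100 + 75)
= 400 * 100 / 175
= 40000 / 175
= 228.57

228.57 damage


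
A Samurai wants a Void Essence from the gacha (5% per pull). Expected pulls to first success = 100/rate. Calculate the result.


Expected pulls for a geometric distribution = 1/p = 100 / rate%
= 100 / 5
= 20.0

20.0 pulls


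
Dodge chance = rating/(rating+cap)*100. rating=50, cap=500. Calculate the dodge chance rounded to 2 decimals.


dodge% = 50 / (50 + 500) * 100
= 50 / 550 * 100
= 0.090909 * 100
= 9.09%

9.09%


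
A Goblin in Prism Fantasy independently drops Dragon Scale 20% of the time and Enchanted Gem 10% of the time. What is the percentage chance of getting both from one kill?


For independent events, P(both) = P(A) * P(B)
= 20% * 10%
= 200 / 100 %
= 2.0%

2.0%


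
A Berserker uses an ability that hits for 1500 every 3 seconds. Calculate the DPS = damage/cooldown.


DPS = damage / cooldown
= 1500 / 3
= 500.00

500.00 DPS


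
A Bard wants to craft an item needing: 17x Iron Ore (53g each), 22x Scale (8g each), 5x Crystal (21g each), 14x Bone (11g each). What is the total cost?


Cost breakdown:
  Iron Ore: 17 * 53 = 901
  Scale: 22 * 8 = 176
  Crystal: 5 * 21 = 105
  Bone: 14 * 11 = 154
Total = 901 + 176 + 105 + 154 = 1336

1336 gold


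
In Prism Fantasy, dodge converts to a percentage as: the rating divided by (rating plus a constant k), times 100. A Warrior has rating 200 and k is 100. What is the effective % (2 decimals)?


effective% = rating / (rating + k) * 100
= 200 / (200 + 100) * 100
= 200 / 300 * 100
= 0.666667 * 100
= 66.67%

66.67%


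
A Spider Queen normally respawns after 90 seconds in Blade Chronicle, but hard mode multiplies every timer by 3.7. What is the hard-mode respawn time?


Respawn time = base * multiplier
= 90 * 3.7
= 333.0 seconds

333.0 seconds


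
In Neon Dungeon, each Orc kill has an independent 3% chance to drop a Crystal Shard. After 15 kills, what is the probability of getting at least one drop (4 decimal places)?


P(at least one) = 1 - P(none) = 1 - (1-p)^n
p = 3/100 = 0.03
1 - p = 0.97
(1 - p)^15 = 0.97^15 = 0.633251
P(at least one) = 1 - 0.633251 = 0.3667

0.3667


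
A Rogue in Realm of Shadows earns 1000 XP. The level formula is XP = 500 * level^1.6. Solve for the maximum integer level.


XP = 500 * level^1.6, so level = (XP / 500)^(1/1.6)
= (1000 / 500)^(1/1.6)
= 2.0^0.625
= 1.5422
Floor: level = 1

level 1


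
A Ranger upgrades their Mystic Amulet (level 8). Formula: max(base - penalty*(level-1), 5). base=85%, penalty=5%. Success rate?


raw_rate = 85 - 5 * (8 - 1)
= 85 - 5 * 7
= 85 - 35
= 50
Apply floor: max(50, 5) = 50%

50%


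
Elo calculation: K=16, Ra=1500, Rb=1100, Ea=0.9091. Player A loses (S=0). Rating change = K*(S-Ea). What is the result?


Elo update: delta = K * (S - Ea), where S = 0 (loses)
S - Ea = 0 - 0.9091 = -0.9091
Rating change = 16 * -0.9091
= -14.55

-14.55 rating points


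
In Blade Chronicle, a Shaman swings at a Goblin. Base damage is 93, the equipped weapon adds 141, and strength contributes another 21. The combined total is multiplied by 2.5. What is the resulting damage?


Sum base + weapon + str = 93 + 141 + 21 = 255
Multiply by 2.5:
255 * 2.5 = 637.5

637.5 damage


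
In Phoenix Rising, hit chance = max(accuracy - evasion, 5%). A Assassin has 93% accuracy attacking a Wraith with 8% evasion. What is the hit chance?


accuracy - evasion = 93 - 8 = 85
Apply floor: max(85, 5) = 85
Hit chance = 85%

85%


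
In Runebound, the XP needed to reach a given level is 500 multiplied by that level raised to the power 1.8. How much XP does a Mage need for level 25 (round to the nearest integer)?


XP = 500 * level^1.8
Substitute level = 25:
XP = 500 * 25^1.8
= 500 * 328.316
= 164158

164158 XP


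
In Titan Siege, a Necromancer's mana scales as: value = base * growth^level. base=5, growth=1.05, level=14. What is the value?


value = base * growth^level
= 5 * 1.05^14
= 5 * 1.979932
= 9.90

9.90 mana


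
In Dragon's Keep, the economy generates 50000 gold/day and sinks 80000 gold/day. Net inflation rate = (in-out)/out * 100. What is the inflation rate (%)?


Net gold = 50000 - 80000 = -30000
Inflation rate = net / sunk * 100 = -30000 / 80000 * 100
= -0.375 * 100
= -37.50%

-37.50%


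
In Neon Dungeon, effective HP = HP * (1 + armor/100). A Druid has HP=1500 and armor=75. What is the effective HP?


EHP = 1500 * (1 + 75/100)
= 1500 * (1 + 0.75)
= 1500 * 1.75
= 2625.0

2625.0 EHP


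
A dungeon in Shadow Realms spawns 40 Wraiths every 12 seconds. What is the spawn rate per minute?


Spawns per minute = count * (60 / interval)
= 40 * (60 / 12)
= 40 * 5.0
= 200.0

200.0 per minute


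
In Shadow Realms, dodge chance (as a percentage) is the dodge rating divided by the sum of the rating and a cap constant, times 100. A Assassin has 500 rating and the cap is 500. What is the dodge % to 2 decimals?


dodge% = 500 / (500 + 500) * 100
= 500 / 1000 * 100
= 0.5 * 100
= 50.00%

50.00%


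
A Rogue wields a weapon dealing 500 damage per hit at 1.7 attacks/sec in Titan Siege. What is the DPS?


DPS = damage * attack_speed
= 500 * 1.7
= 850.0

850.0 DPS


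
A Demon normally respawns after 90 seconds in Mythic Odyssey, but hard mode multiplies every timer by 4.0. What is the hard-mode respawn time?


Respawn time = base * multiplier
= 90 * 4.0
= 360.0 seconds

360.0 seconds


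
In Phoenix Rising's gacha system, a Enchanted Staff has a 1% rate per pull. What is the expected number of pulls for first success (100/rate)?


Expected pulls for a geometric distribution = 1/p = 100 / rate%
= 100 / 1
= 100.0

100.0 pulls


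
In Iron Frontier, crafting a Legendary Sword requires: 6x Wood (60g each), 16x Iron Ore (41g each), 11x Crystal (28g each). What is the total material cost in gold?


Cost breakdown:
  Wood: 6 * 60 = 360
  Iron Ore: 16 * 41 = 656
  Crystal: 11 * 28 = 308
Total = 360 + 656 + 308 = 1324

1324 gold


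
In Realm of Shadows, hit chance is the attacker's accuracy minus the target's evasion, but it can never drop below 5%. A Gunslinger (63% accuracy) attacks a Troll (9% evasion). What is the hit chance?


accuracy - evasion = 63 - 9 = 54
Apply floor: max(54, 5) = 54
Hit chance = 54%

54%


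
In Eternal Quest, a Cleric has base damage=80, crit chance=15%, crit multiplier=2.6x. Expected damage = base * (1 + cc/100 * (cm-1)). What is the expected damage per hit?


E[dmg] = base * (1 + crit_chance * (crit_mult - 1))
cc as decimal = 15/100 = 0.15
cm - 1 = 2.6 - 1 = 1.6
Bonus factor = 0.15 * 1.6 = 0.24
Total multiplier = 1 + 0.24 = 1.24
Expected damage = 80 * 1.24 = 99.20

99.20 damage


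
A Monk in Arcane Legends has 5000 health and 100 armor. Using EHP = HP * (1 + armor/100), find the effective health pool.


EHP = 5000 * (1 + 100/100)
= 5000 * (1 + 1.0)
= 5000 * 2.0
= 10000.0

10000.0 EHP


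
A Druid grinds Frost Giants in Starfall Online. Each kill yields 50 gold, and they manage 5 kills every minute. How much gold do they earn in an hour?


Gold per minute = 50 * 5 = 250
Gold per hour = 250 * 60 = 15000

15000 gold/hour


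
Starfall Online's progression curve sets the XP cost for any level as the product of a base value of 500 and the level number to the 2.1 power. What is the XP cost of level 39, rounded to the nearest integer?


XP = 500 * level^2.1
Substitute level = 39:
XP = 500 * 39^2.1
= 500 * 2193.9952
= 1096998

1096998 XP


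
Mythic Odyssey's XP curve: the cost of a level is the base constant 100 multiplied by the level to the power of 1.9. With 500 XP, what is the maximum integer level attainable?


XP = 100 * level^1.9, so level = (XP / 100)^(1/1.9)
= (500 / 100)^(1/1.9)
= 5.0^0.5263
= 2.3328
Floor: level = 2

level 2


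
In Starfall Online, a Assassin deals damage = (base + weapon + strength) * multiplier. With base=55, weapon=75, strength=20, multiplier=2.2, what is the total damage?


Sum base + weapon + str = 55 + 75 + 20 = 150
Multiply by 2.2:
150 * 2.2 = 330.0

330.0 damage


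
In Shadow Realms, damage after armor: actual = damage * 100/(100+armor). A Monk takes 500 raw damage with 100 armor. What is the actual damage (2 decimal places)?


actual = 500 * 100 / (100 + 100)
= 500 * 100 / 200
= 50000 / 200
= 250.00

250.00 damage


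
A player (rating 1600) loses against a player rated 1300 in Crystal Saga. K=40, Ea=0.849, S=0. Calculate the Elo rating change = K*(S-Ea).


Elo update: delta = K * (S - Ea), where S = 0 (loses)
S - Ea = 0 - 0.849 = -0.849
Rating change = 40 * -0.849
= -33.96

-33.96 rating points


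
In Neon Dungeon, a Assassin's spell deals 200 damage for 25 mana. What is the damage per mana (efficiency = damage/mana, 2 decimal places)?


Efficiency = damage / mana
= 200 / 25
= 8.00

8.00 dmg/mana


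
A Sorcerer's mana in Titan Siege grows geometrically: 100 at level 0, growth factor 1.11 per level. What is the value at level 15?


value = base * growth^level
= 100 * 1.11^15
= 100 * 4.784589
= 478.46

478.46 mana


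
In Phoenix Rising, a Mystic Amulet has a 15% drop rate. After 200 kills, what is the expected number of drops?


Expected drops = kills * (drop_rate / 100)
= 200 * (15 / 100)
= 200 * 0.15
= 30.0

30.0 drops


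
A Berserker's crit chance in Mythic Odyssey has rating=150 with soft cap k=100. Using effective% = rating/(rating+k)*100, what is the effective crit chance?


effective% = rating / (rating + k) * 100
= 150 / (150 + 100) * 100
= 150 / 250 * 100
= 0.6 * 100
= 60.00%

60.00%


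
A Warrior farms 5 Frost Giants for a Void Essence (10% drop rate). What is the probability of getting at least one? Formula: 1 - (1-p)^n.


P(at least one) = 1 - P(none) = 1 - (1-p)^n
p = 10/100 = 0.1
1 - p = 0.9
(1 - p)^5 = 0.9^5 = 0.590490
P(at least one) = 1 - 0.590490 = 0.4095

0.4095


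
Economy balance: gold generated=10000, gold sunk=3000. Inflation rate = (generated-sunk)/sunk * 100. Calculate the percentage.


Net gold = 10000 - 3000 = 7000
Inflation rate = net / sunk * 100 = 7000 / 3000 * 100
= 2.333333 * 100
= 233.33%

233.33%


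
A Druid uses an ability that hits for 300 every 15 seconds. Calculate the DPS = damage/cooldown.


DPS = damage / cooldown
= 300 / 15
= 20.00

20.00 DPS


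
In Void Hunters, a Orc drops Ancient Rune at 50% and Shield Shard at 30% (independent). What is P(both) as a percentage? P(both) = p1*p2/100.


For independent events, P(both) = P(A) * P(B)
= 50% * 30%
= 1500 / 100 %
= 15.0%

15.0%


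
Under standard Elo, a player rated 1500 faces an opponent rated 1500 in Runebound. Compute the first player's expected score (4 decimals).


Elo expected score: Ea = 1/(1 + 10^((Rb-Ra)/400))
Rb - Ra = 1500 - 1500 = 0
(Rb-Ra)/400 = 0/400 = 0.0
10^0.0 = 1.0
Ea = 1/(1 + 1.0) = 1/2.0 = 0.5000

0.5000


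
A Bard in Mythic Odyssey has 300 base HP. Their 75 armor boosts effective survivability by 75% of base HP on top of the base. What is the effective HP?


EHP = 300 * (1 + 75/100)
= 300 * (1 + 0.75)
= 300 * 1.75
= 525.0

525.0 EHP


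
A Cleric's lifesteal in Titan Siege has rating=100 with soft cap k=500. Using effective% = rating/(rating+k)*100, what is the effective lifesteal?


effective% = rating / (rating + k) * 100
= 100 / (100 + 500) * 100
= 100 / 600 * 100
= 0.166667 * 100
= 16.67%

16.67%


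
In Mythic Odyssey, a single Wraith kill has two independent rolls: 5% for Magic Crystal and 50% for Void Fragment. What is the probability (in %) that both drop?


For independent events, P(both) = P(A) * P(B)
= 5% * 50%
= 250 / 100 %
= 2.5%

2.5%


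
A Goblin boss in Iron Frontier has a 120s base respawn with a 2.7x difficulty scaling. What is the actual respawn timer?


Respawn time = base * multiplier
= 120 * 2.7
= 324.0 seconds

324.0 seconds


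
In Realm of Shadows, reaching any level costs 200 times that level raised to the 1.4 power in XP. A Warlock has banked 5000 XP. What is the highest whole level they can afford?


XP = 200 * level^1.4, so level = (XP / 200)^(1/1.4)
= (5000 / 200)^(1/1.4)
= 25.0^0.7143
= 9.9662
Floor: level = 9

level 9


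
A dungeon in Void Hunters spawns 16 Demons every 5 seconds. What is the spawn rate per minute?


Spawns per minute = count * (60 / interval)
= 16 * (60 / 5)
= 16 * 12.0
= 192.0

192.0 per minute


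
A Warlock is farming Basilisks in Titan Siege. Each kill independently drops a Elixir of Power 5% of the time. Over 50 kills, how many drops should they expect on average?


Expected drops = kills * (drop_rate / 100)
= 50 * (5 / 100)
= 50 * 0.05
= 2.5

2.5 drops


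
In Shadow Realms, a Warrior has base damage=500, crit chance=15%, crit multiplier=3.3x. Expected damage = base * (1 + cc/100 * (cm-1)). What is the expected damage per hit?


E[dmg] = base * (1 + crit_chance * (crit_mult - 1))
cc as decimal = 15/100 = 0.15
cm - 1 = 3.3 - 1 = 2.3
Bonus factor = 0.15 * 2.3 = 0.345
Total multiplier = 1 + 0.345 = 1.345
Expected damage = 500 * 1.345 = 672.50

672.50 damage


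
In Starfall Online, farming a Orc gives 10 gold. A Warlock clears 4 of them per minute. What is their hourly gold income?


Gold per minute = 10 * 4 = 40
Gold per hour = 40 * 60 = 2400

2400 gold/hour


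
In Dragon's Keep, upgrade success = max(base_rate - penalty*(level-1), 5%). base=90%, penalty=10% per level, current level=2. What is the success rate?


raw_rate = 90 - 10 * (2 - 1)
= 90 - 10 * 1
= 90 - 10
= 80
Apply floor: max(80, 5) = 80%

80%


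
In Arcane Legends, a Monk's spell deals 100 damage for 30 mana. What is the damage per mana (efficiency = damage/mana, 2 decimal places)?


Efficiency = damage / mana
= 100 / 30
= 3.33

3.33 dmg/mana


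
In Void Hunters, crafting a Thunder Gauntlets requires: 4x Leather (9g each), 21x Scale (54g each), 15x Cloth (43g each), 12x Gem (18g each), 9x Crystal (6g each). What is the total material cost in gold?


Cost breakdown:
  Leather: 4 * 9 = 36
  Scale: 21 * 54 = 1134
  Cloth: 15 * 43 = 645
  Gem: 12 * 18 = 216
  Crystal: 9 * 6 = 54
Total = 36 + 1134 + 645 + 216 + 54 = 2085

2085 gold


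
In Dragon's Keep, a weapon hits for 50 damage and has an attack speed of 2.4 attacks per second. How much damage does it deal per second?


DPS = damage * attack_speed
= 50 * 2.4
= 120.0

120.0 DPS


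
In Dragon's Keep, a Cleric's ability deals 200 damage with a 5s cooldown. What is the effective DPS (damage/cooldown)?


DPS = damage / cooldown
= 200 / 5
= 40.00

40.00 DPS


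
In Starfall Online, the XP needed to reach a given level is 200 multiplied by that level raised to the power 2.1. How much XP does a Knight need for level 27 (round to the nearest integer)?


XP = 200 * level^2.1
Substitute level = 27:
XP = 200 * 27^2.1
= 200 * 1013.5937
= 202719

202719 XP


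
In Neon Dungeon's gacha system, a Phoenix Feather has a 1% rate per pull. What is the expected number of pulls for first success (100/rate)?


Expected pulls for a geometric distribution = 1/p = 100 / rate%
= 100 / 1
= 100.0

100.0 pulls


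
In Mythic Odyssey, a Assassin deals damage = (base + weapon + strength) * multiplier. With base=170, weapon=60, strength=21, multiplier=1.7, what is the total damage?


Sum base + weapon + str = 170 + 60 + 21 = 251
Multiply by 1.7:
251 * 1.7 = 426.7

426.7 damage


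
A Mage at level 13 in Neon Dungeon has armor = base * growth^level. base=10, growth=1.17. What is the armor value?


value = base * growth^level
= 10 * 1.17^13
= 10 * 7.698679
= 76.99

76.99 armor


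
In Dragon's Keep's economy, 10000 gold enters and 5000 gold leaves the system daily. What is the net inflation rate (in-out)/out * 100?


Net gold = 10000 - 5000 = 5000
Inflation rate = net / sunk * 100 = 5000 / 5000 * 100
= 1.0 * 100
= 100.00%

100.00%


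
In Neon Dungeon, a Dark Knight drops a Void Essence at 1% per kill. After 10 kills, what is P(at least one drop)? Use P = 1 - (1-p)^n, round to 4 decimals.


P(at least one) = 1 - P(none) = 1 - (1-p)^n
p = 1/100 = 0.01
1 - p = 0.99
(1 - p)^10 = 0.99^10 = 0.904382
P(at least one) = 1 - 0.904382 = 0.0956

0.0956


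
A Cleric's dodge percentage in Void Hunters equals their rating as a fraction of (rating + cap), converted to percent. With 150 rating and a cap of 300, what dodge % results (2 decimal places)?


dodge% = 150 / (150 + 300) * 100
= 150 / 450 * 100
= 0.333333 * 100
= 33.33%

33.33%


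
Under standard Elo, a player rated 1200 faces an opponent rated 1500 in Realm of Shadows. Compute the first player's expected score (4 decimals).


Elo expected score: Ea = 1/(1 + 10^((Rb-Ra)/400))
Rb - Ra = 1500 - 1200 = 300
(Rb-Ra)/400 = 300/400 = 0.75
10^0.75 = 5.623413
Ea = 1/(1 + 5.623413) = 1/6.623413 = 0.1510

0.1510


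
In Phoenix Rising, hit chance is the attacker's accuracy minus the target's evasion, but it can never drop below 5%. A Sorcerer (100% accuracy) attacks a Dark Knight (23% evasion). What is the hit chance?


accuracy - evasion = 100 - 23 = 77
Apply floor: max(77, 5) = 77
Hit chance = 77%

77%


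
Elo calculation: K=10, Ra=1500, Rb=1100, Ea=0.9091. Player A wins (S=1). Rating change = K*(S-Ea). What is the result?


Elo update: delta = K * (S - Ea), where S = 1 (wins)
S - Ea = 1 - 0.9091 = 0.0909
Rating change = 10 * 0.0909
= 0.91

0.91 rating points


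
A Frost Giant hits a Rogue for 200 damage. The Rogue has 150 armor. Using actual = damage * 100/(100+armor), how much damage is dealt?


actual = 200 * 100 / (100 + 150)
= 200 * 100 / 250
= 20000 / 250
= 80.00

80.00 damage


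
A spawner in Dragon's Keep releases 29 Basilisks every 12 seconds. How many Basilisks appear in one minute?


Spawns per minute = count * (60 / interval)
= 29 * (60 / 12)
= 29 * 5.0
= 145.0

145.0 per minute


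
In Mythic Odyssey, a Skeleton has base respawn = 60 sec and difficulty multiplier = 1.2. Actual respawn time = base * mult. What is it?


Respawn time = base * multiplier
= 60 * 1.2
= 72.0 seconds

72.0 seconds


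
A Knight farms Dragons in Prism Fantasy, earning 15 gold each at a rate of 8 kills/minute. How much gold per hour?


Gold per minute = 15 * 8 = 120
Gold per hour = 120 * 60 = 7200

7200 gold/hour


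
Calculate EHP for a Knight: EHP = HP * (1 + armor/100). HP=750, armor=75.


EHP = 750 * (1 + 75/100)
= 750 * (1 + 0.75)
= 750 * 1.75
= 1312.5

1312.5 EHP


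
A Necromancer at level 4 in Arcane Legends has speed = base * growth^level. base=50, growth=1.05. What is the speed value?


value = base * growth^level
= 50 * 1.05^4
= 50 * 1.215506
= 60.78

60.78 speed


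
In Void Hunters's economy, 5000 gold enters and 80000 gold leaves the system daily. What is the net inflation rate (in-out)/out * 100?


Net gold = 5000 - 80000 = -75000
Inflation rate = net / sunk * 100 = -75000 / 80000 * 100
= -0.9375 * 100
= -93.75%

-93.75%


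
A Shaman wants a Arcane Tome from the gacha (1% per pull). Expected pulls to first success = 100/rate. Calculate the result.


Expected pulls for a geometric distribution = 1/p = 100 / rate%
= 100 / 1
= 100.0

100.0 pulls


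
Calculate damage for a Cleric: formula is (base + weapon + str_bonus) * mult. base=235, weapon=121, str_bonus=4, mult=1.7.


Sum base + weapon + str = 235 + 121 + 4 = 360
Multiply by 1.7:
360 * 1.7 = 612.0

612.0 damage


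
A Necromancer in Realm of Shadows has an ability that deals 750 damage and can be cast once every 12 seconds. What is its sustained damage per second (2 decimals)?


DPS = damage / cooldown
= 750 / 12
= 62.50

62.50 DPS


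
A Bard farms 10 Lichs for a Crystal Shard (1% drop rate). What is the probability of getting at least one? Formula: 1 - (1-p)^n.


P(at least one) = 1 - P(none) = 1 - (1-p)^n
p = 1/100 = 0.01
1 - p = 0.99
(1 - p)^10 = 0.99^10 = 0.904382
P(at least one) = 1 - 0.904382 = 0.0956

0.0956


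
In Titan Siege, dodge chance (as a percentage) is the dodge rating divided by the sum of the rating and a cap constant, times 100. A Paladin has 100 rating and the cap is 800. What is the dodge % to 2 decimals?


dodge% = 100 / (100 + 800) * 100
= 100 / 900 * 100
= 0.111111 * 100
= 11.11%

11.11%


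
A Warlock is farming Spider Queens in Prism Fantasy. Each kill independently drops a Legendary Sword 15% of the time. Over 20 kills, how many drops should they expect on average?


Expected drops = kills * (drop_rate / 100)
= 20 * (15 / 100)
= 20 * 0.15
= 3.0

3.0 drops


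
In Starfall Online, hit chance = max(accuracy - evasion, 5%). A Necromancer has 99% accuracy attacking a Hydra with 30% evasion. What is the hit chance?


accuracy - evasion = 99 - 30 = 69
Apply floor: max(69, 5) = 69
Hit chance = 69%

69%


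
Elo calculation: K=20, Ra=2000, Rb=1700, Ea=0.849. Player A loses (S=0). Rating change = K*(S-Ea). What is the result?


Elo update: delta = K * (S - Ea), where S = 0 (loses)
S - Ea = 0 - 0.849 = -0.849
Rating change = 20 * -0.849
= -16.98

-16.98 rating points


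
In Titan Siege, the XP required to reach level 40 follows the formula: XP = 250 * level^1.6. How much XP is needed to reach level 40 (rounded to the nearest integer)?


XP = 250 * level^1.6
Substitute level = 40:
XP = 250 * 40^1.6
= 250 * 365.844
= 91461

91461 XP


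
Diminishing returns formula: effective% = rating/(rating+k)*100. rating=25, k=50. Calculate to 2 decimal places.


effective% = rating / (rating + k) * 100
= 25 / (25 + 50) * 100
= 25 / 75 * 100
= 0.333333 * 100
= 33.33%

33.33%


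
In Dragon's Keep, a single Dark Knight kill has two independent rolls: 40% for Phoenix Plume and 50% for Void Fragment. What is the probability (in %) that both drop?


For independent events, P(both) = P(A) * P(B)
= 40% * 50%
= 2000 / 100 %
= 20.0%

20.0%


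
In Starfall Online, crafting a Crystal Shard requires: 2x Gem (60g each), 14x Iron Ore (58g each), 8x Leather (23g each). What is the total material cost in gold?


Cost breakdown:
  Gem: 2 * 60 = 120
  Iron Ore: 14 * 58 = 812
  Leather: 8 * 23 = 184
Total = 120 + 812 + 184 = 1116

1116 gold


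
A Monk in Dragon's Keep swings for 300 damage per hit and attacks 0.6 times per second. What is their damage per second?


DPS = damage * attack_speed
= 300 * 0.6
= 180.0

180.0 DPS


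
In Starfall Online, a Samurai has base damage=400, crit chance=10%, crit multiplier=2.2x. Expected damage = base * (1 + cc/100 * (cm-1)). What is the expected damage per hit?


E[dmg] = base * (1 + crit_chance * (crit_mult - 1))
cc as decimal = 10/100 = 0.1
cm - 1 = 2.2 - 1 = 1.2
Bonus factor = 0.1 * 1.2 = 0.12
Total multiplier = 1 + 0.12 = 1.12
Expected damage = 400 * 1.12 = 448.00

448.00 damage


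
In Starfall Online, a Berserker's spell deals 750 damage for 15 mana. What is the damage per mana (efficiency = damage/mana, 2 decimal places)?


Efficiency = damage / mana
= 750 / 15
= 50.00

50.00 dmg/mana


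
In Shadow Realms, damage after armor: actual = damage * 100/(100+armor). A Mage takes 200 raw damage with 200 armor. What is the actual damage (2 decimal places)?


actual = 200 * 100 / (100 + 200)
= 200 * 100 / 300
= 20000 / 300
= 66.67

66.67 damage


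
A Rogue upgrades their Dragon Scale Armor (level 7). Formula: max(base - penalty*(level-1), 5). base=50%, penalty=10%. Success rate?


raw_rate = 50 - 10 * (7 - 1)
= 50 - 10 * 6
= 50 - 60
= -10
Apply floor: max(-10, 5) = 5%

5%


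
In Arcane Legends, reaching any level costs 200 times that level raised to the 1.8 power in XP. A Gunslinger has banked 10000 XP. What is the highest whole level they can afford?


XP = 200 * level^1.8, so level = (XP / 200)^(1/1.8)
= (10000 / 200)^(1/1.8)
= 50.0^0.5556
= 8.7876
Floor: level = 8

level 8


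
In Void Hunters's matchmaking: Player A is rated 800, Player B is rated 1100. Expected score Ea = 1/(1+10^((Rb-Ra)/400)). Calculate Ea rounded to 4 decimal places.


Elo expected score: Ea = 1/(1 + 10^((Rb-Ra)/400))
Rb - Ra = 1100 - 800 = 300
(Rb-Ra)/400 = 300/400 = 0.75
10^0.75 = 5.623413
Ea = 1/(1 + 5.623413) = 1/6.623413 = 0.1510

0.1510


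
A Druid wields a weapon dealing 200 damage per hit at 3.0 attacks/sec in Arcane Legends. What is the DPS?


DPS = damage * attack_speed
= 200 * 3.0
= 600.0

600.0 DPS


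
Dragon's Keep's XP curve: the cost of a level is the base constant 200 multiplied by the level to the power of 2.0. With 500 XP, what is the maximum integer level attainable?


XP = 200 * level^2.0, so level = (XP / 200)^(1/2.0)
= (500 / 200)^(1/2.0)
= 2.5^0.5
= 1.5811
Floor: level = 1

level 1


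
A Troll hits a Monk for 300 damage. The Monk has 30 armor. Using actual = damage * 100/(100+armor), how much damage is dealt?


actual = 300 * 100 / (100 + 30)
= 300 * 100 / 130
= 30000 / 130
= 230.77

230.77 damage


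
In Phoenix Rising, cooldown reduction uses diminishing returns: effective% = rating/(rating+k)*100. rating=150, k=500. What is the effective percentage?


effective% = rating / (rating + k) * 100
= 150 / (150 + 500) * 100
= 150 / 650 * 100
= 0.230769 * 100
= 23.08%

23.08%


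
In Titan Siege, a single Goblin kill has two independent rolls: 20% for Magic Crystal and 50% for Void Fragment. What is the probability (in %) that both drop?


For independent events, P(both) = P(A) * P(B)
= 20% * 50%
= 1000 / 100 %
= 10.0%

10.0%


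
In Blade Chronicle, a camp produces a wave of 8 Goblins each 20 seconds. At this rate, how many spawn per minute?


Spawns per minute = count * (60 / interval)
= 8 * (60 / 20)
= 8 * 3.0
= 24.0

24.0 per minute


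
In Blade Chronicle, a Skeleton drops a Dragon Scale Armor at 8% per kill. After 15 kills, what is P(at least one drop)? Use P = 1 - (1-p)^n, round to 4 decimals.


P(at least one) = 1 - P(none) = 1 - (1-p)^n
p = 8/100 = 0.08
1 - p = 0.92
(1 - p)^15 = 0.92^15 = 0.286297
P(at least one) = 1 - 0.286297 = 0.7137

0.7137


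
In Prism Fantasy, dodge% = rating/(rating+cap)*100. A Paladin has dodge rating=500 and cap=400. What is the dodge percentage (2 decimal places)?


dodge% = 500 / (500 + 400) * 100
= 500 / 900 * 100
= 0.555556 * 100
= 55.56%

55.56%


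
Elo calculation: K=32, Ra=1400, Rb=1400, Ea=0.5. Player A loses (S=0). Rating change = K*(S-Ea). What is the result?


Elo update: delta = K * (S - Ea), where S = 0 (loses)
S - Ea = 0 - 0.5 = -0.5
Rating change = 32 * -0.5
= -16.00

-16.00 rating points


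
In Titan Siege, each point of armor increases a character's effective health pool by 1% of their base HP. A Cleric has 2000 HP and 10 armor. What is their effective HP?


EHP = 2000 * (1 + 10/100)
= 2000 * (1 + 0.1)
= 2000 * 1.1
= 2200.0

2200.0 EHP


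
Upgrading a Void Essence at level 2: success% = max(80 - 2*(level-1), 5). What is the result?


raw_rate = 80 - 2 * (2 - 1)
= 80 - 2 * 1
= 80 - 2
= 78
Apply floor: max(78, 5) = 78%

78%


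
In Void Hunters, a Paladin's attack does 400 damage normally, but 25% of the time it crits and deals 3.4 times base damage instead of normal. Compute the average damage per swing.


E[dmg] = base * (1 + crit_chance * (crit_mult - 1))
cc as decimal = 25/100 = 0.25
cm - 1 = 3.4 - 1 = 2.4
Bonus factor = 0.25 * 2.4 = 0.6
Total multiplier = 1 + 0.6 = 1.6
Expected damage = 400 * 1.6 = 640.00

640.00 damage


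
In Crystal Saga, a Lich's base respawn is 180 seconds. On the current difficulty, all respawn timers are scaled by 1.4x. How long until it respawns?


Respawn time = base * multiplier
= 180 * 1.4
= 252.0 seconds

252.0 seconds


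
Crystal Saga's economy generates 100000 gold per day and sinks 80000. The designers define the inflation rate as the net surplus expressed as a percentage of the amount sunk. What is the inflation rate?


Net gold = 100000 - 80000 = 20000
Inflation rate = net / sunk * 100 = 20000 / 80000 * 100
= 0.25 * 100
= 25.00%

25.00%


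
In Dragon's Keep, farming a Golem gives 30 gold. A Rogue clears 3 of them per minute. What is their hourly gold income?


Gold per minute = 30 * 3 = 90
Gold per hour = 90 * 60 = 5400

5400 gold/hour


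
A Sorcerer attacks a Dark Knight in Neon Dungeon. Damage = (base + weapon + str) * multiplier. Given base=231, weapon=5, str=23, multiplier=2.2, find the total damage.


Sum base + weapon + str = 231 + 5 + 23 = 259
Multiply by 2.2:
259 * 2.2 = 569.8

569.8 damage


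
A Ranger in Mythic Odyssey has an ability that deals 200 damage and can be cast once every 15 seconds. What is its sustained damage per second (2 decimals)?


DPS = damage / cooldown
= 200 / 15
= 13.33

13.33 DPS


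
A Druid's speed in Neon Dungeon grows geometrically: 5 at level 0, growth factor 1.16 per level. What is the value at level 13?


value = base * growth^level
= 5 * 1.16^13
= 5 * 6.885791
= 34.43

34.43 speed


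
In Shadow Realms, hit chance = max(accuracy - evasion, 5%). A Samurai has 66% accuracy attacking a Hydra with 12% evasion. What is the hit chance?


accuracy - evasion = 66 - 12 = 54
Apply floor: max(54, 5) = 54
Hit chance = 54%

54%


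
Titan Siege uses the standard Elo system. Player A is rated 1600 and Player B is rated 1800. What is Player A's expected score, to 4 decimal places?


Elo expected score: Ea = 1/(1 + 10^((Rb-Ra)/400))
Rb - Ra = 1800 - 1600 = 200
(Rb-Ra)/400 = 200/400 = 0.5
10^0.5 = 3.162278
Ea = 1/(1 + 3.162278) = 1/4.162278 = 0.2403

0.2403


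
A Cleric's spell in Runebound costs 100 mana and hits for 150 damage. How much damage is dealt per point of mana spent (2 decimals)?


Efficiency = damage / mana
= 150 / 100
= 1.50

1.50 dmg/mana


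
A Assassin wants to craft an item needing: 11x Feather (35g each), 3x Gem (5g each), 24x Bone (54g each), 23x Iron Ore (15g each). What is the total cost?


Cost breakdown:
  Feather: 11 * 35 = 385
  Gem: 3 * 5 = 15
  Bone: 24 * 54 = 1296
  Iron Ore: 23 * 15 = 345
Total = 385 + 15 + 1296 + 345 = 2041

2041 gold


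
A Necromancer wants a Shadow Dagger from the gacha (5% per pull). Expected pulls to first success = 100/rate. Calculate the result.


Expected pulls for a geometric distribution = 1/p = 100 / rate%
= 100 / 5
= 20.0

20.0 pulls


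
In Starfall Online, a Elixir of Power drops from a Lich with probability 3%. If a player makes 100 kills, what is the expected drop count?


Expected drops = kills * (drop_rate / 100)
= 100 * (3 / 100)
= 100 * 0.03
= 3.0

3.0 drops


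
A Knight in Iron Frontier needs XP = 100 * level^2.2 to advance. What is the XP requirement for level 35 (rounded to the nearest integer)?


XP = 100 * level^2.2
Substitute level = 35:
XP = 100 * 35^2.2
= 100 * 2494.3058
= 249431

249431 XP


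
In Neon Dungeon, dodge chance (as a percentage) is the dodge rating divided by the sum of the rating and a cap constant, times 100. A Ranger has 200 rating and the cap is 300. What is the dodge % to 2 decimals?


dodge% = 200 / (200 + 300) * 100
= 200 / 500 * 100
= 0.4 * 100
= 40.00%

40.00%


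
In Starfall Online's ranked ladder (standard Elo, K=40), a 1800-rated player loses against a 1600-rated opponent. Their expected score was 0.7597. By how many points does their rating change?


Elo update: delta = K * (S - Ea), where S = 0 (loses)
S - Ea = 0 - 0.7597 = -0.7597
Rating change = 40 * -0.7597
= -30.39

-30.39 rating points


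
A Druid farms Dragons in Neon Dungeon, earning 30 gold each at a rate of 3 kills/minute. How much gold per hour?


Gold per minute = 30 * 3 = 90
Gold per hour = 90 * 60 = 5400

5400 gold/hour


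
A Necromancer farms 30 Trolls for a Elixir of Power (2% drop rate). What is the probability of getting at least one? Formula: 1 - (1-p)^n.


P(at least one) = 1 - P(none) = 1 - (1-p)^n
p = 2/100 = 0.02
1 - p = 0.98
(1 - p)^30 = 0.98^30 = 0.545484
P(at least one) = 1 - 0.545484 = 0.4545

0.4545


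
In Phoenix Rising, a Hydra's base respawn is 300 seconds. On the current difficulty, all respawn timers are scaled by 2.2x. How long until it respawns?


Respawn time = base * multiplier
= 300 * 2.2
= 660.0 seconds

660.0 seconds


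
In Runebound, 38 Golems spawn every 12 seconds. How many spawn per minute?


Spawns per minute = count * (60 / interval)
= 38 * (60 / 12)
= 38 * 5.0
= 190.0

190.0 per minute


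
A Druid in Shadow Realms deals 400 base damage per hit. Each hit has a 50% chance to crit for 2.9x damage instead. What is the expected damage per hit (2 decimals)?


E[dmg] = base * (1 + crit_chance * (crit_mult - 1))
cc as decimal = 50/100 = 0.5
cm - 1 = 2.9 - 1 = 1.9
Bonus factor = 0.5 * 1.9 = 0.95
Total multiplier = 1 + 0.95 = 1.95
Expected damage = 400 * 1.95 = 780.00

780.00 damage


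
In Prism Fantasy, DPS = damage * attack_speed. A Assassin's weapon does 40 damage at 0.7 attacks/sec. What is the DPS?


DPS = damage * attack_speed
= 40 * 0.7
= 28.0

28.0 DPS


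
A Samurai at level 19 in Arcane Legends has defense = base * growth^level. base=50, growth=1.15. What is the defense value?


value = base * growth^level
= 50 * 1.15^19
= 50 * 14.231772
= 711.59

711.59 defense


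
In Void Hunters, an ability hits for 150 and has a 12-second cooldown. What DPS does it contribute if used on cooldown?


DPS = damage / cooldown
= 150 / 12
= 12.50

12.50 DPS


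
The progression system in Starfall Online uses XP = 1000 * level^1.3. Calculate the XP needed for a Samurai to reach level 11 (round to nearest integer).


XP = 1000 * level^1.3
Substitute level = 11:
XP = 1000 * 11^1.3
= 1000 * 22.5845
= 22585

22585 XP


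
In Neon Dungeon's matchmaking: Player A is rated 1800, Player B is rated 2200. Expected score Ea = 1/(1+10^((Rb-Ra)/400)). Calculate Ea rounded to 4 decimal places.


Elo expected score: Ea = 1/(1 + 10^((Rb-Ra)/400))
Rb - Ra = 2200 - 1800 = 400
(Rb-Ra)/400 = 400/400 = 1.0
10^1.0 = 10.0
Ea = 1/(1 + 10.0) = 1/11.0 = 0.0909

0.0909


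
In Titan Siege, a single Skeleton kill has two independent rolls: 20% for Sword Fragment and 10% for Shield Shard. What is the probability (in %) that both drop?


For independent events, P(both) = P(A) * P(B)
= 20% * 10%
= 200 / 100 %
= 2.0%

2.0%


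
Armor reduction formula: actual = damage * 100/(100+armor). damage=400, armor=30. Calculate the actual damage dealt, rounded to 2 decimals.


actual = 400 * 100 / (100 + 30)
= 400 * 100 / 130
= 40000 / 130
= 307.69

307.69 damage


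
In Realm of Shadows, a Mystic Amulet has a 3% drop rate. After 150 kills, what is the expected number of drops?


Expected drops = kills * (drop_rate / 100)
= 150 * (3 / 100)
= 150 * 0.03
= 4.5

4.5 drops


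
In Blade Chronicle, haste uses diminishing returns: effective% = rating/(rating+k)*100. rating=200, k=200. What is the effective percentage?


effective% = rating / (rating + k) * 100
= 200 / (200 + 200) * 100
= 200 / 400 * 100
= 0.5 * 100
= 50.00%

50.00%
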